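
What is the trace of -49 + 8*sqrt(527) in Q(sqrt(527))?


Tr(a + b*sqrt(d)) = (a + b*sqrt(d)) + (a - b*sqrt(d)) = 2a
= 2 * (-49)
= -98

-98


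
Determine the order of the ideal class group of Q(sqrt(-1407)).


K = Q(sqrt(-1407)). d mod 4 = 1, so D = disc(K) = d = -1407
h(K) equals the number of primitive reduced positive-definite forms (a, b, c) = a*x^2 + b*x*y + c*y^2 with b^2 - 4ac = D,
where reduced means |b| <= a <= c, with b >= 0 whenever |b| = a or a = c, and primitive means gcd(a, b, c) = 1.
Reduced forces 3a^2 <= |D| = 1407, so 1 <= a <= 21; b must have the parity of D, and c = (b^2 - D)/(4a) must be an integer >= a.
Enumerate a = 1..21, b in [-a, a]:
  a=1: (1, 1, 352)  [1]
  a=2: (2, -1, 176), (2, 1, 176)  [2]
  a=3: (3, 3, 118)  [1]
  a=4: (4, -1, 88), (4, 1, 88)  [2]
  a=5: none
  a=6: (6, -3, 59), (6, 3, 59)  [2]
  a=7: (7, 7, 52)  [1]
  a=8: (8, -1, 44), (8, 1, 44)  [2]
  a=9..10: none
  a=11: (11, -1, 32), (11, 1, 32)  [2]
  a=12: (12, -9, 31), (12, 9, 31)  [2]
  a=13: (13, -7, 28), (13, 7, 28)  [2]
  a=14: (14, -7, 26), (14, 7, 26)  [2]
  a=15: none
  a=16: (16, -1, 22), (16, 1, 22)  [2]
  a=17: (17, -15, 24), (17, 15, 24)  [2]
  a=18..20: none
  a=21: (21, 21, 22)  [1]
Total reduced forms: 1 + 2 + 1 + 2 + 2 + 1 + 2 + 2 + 2 + 2 + 2 + 2 + 2 + 1 = 24
h = 24

24


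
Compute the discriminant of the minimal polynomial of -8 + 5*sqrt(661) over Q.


The element -8 + 5*sqrt(661) has minimal polynomial:
x^2 + 16*x - 16461
Discriminant = (16)^2 - 4*(-16461)
= 256 + 65844
= 66100

66100


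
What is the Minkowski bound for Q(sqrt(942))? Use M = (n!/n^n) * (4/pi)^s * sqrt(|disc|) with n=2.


d = 942, d mod 4 = 2, so disc(K) = 4d = 3768; |disc(K)| = 3768
Real quadratic field, so n = 2, s = r2 = 0, r1 = 2
M = (n!/n^n) * (4/pi)^s * sqrt(|disc(K)|) = (2!/2^2) * (4/pi)^0 * sqrt(3768)
= 0.5 * 1.000000 * 61.384037
= 30.6920

30.6920


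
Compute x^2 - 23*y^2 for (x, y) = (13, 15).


x^2 - d*y^2
= 13^2 - 23*15^2
= 169 - 5175
= -5006

-5006


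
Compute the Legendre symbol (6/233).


p = 233 is prime, so compute (6/233) with the reciprocity algorithm (Jacobi-symbol steps: pull out 2s via (2/n), flip via reciprocity, reduce):
  pull out 2: (2/233) = +1  (since 233 mod 8 = 1)
  reciprocity: (3/233) -> +(233/3)
  reduce: (2/3)
  pull out 2: (2/3) = -1  (since 3 mod 8 = 3)
  (1/3) = 1
Product of signs = -1
(6/233) = -1

-1


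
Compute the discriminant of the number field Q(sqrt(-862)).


For K = Q(sqrt(d)) with d squarefree: disc(K) = d if d = 1 mod 4, and disc(K) = 4d if d = 2 or 3 mod 4.
Here d = -862, and d mod 4 = 2.
d = 2 mod 4, not 1 (O_K = Z[sqrt(d)]), so disc(K) = 4d = 4 * (-862) = -3448

-3448


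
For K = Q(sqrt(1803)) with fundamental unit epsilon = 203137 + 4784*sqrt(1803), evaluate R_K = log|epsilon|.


epsilon = 203137 + 4784*sqrt(1803)
= 406274.0000
R = ln(406274.0000)
= 12.9148

12.9148


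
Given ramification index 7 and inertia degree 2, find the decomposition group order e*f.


|D_P| = e * f
= 7 * 2
= 14

14


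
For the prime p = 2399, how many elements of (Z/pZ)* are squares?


For prime p, the number of non-zero quadratic residues is (p-1)/2.
= (2399-1)/2
= 1199

1199


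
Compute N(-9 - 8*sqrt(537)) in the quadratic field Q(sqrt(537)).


N(a + b*sqrt(d)) = a^2 - d*b^2
= (-9)^2 - (537)*(-8)^2
= 81 - 34368
= -34287

-34287


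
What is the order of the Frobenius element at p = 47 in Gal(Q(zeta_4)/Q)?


The Frobenius at p in Gal(Q(zeta_n)/Q) = (Z/nZ)* is the class of p, so its order is ord_4(47), the smallest k >= 1 with 47^k = 1 mod 4.
n = 4 = 2^2, phi(4) = 2; the order divides phi(n).
Divisors of 2: 1, 2
Repeated squaring mod 4: 47^1 = 3, 47^2 = 1
Test divisors in increasing order:
  k=1: 47^1 = 3 mod 4
  k=2: 47^2 = 1 mod 4  <- first divisor giving 1
Order = 2

2


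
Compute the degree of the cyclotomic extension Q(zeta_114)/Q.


The degree equals Euler's totient phi(114).
114 = 2 * 3 * 19
phi(114) = 36

36


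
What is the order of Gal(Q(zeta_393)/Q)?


|Gal(Q(zeta_393)/Q)| = phi(393)
= 260

260


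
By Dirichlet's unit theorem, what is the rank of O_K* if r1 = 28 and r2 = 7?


By Dirichlet's unit theorem:
rank = r1 + r2 - 1
= 28 + 7 - 1
= 34

34


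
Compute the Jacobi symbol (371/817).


Compute (371/817) via quadratic reciprocity:
  reciprocity: (371/817) -> +(817/371)
  reduce: (75/371)
  reciprocity: (75/371) -> -(371/75)
  reduce: (71/75)
  reciprocity: (71/75) -> -(75/71)
  reduce: (4/71)
  pull out 2: (2/71) = +1  (since 71 mod 8 = 7)
  pull out 2: (2/71) = +1  (since 71 mod 8 = 7)
  (1/71) = 1
Product of signs = 1

1


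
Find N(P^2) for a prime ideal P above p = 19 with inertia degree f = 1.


N(P^a) = p^(a*f)
= 19^(2*1)
= 19^2
= 361

361


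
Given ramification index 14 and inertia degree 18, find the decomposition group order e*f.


|D_P| = e * f
= 14 * 18
= 252

252


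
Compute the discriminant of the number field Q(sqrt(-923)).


For K = Q(sqrt(d)) with d squarefree: disc(K) = d if d = 1 mod 4, and disc(K) = 4d if d = 2 or 3 mod 4.
Here d = -923, and d mod 4 = 1.
d = 1 mod 4 (O_K = Z[(1+sqrt(d))/2]), so disc(K) = d = -923

-923


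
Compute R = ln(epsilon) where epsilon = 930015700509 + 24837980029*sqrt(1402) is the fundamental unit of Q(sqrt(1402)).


epsilon = 930015700509 + 24837980029*sqrt(1402)
= 1.8600e+12
R = ln(1.8600e+12)
= 28.2516

28.2516


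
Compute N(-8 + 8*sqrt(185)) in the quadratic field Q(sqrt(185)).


N(a + b*sqrt(d)) = a^2 - d*b^2
= (-8)^2 - (185)*(8)^2
= 64 - 11840
= -11776

-11776


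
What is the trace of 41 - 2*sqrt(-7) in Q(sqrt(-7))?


Tr(a + b*sqrt(d)) = (a + b*sqrt(d)) + (a - b*sqrt(d)) = 2a
= 2 * (41)
= 82

82


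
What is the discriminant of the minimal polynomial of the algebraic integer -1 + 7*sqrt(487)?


The element -1 + 7*sqrt(487) has minimal polynomial:
x^2 + 2*x - 23862
Discriminant = (2)^2 - 4*(-23862)
= 4 + 95448
= 95452

95452


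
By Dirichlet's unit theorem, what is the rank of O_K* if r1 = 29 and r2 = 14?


By Dirichlet's unit theorem:
rank = r1 + r2 - 1
= 29 + 14 - 1
= 42

42


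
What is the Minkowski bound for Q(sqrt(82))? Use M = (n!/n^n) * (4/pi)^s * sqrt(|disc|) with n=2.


d = 82, d mod 4 = 2, so disc(K) = 4d = 328; |disc(K)| = 328
Real quadratic field, so n = 2, s = r2 = 0, r1 = 2
M = (n!/n^n) * (4/pi)^s * sqrt(|disc(K)|) = (2!/2^2) * (4/pi)^0 * sqrt(328)
= 0.5 * 1.000000 * 18.110770
= 9.0554

9.0554


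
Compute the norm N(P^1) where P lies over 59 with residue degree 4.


N(P^a) = p^(a*f)
= 59^(1*4)
= 59^4
= 12117361

12117361


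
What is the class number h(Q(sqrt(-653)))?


K = Q(sqrt(-653)). d mod 4 = 3, so D = disc(K) = 4d = -2612
h(K) equals the number of primitive reduced positive-definite forms (a, b, c) = a*x^2 + b*x*y + c*y^2 with b^2 - 4ac = D,
where reduced means |b| <= a <= c, with b >= 0 whenever |b| = a or a = c, and primitive means gcd(a, b, c) = 1.
Reduced forces 3a^2 <= |D| = 2612, so 1 <= a <= 29; b must have the parity of D, and c = (b^2 - D)/(4a) must be an integer >= a.
Enumerate a = 1..29, b in [-a, a]:
  a=1: (1, 0, 653)  [1]
  a=2: (2, 2, 327)  [1]
  a=3: (3, -2, 218), (3, 2, 218)  [2]
  a=4..5: none
  a=6: (6, -2, 109), (6, 2, 109)  [2]
  a=7..8: none
  a=9: (9, -4, 73), (9, 4, 73)  [2]
  a=10..12: none
  a=13: (13, -12, 53), (13, 12, 53)  [2]
  a=14..17: none
  a=18: (18, -14, 39), (18, 14, 39)  [2]
  a=19..25: none
  a=26: (26, -14, 27), (26, 14, 27)  [2]
  a=27..29: none
Total reduced forms: 1 + 1 + 2 + 2 + 2 + 2 + 2 + 2 = 14
h = 14

14


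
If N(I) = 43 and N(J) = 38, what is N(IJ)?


N(IJ) = N(I) * N(J)
= 43 * 38
= 1634

1634


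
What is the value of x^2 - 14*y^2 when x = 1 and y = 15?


x^2 - d*y^2
= 1^2 - 14*15^2
= 1 - 3150
= -3149

-3149


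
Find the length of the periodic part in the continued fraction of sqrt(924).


Run the CF algorithm for sqrt(924).
a_0 = floor(sqrt(924)) = 30; set m_0=0, q_0=1.
Recurrence: m' = q*a - m,  q' = (d - m'^2)/q,  a' = floor((a_0 + m')/q').
  step 1: m=30, q=24, a=2
  step 2: m=18, q=25, a=1
  step 3: m=7, q=35, a=1
  step 4: m=28, q=4, a=14
  step 5: m=28, q=35, a=1
  step 6: m=7, q=25, a=1
  step 7: m=18, q=24, a=2
  step 8: m=30, q=1, a=60
a_8 = 2*a_0 = 60, so the period closes here.
sqrt(924) = [30; 2, 1, 1, 14, 1, 1, 2, 60]
Period length = 8

8


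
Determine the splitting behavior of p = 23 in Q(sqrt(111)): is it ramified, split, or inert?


K = Q(sqrt(111)). Since d mod 4 = 3, disc(K) = 444.
Check p | disc: 444 mod 23 = 7.
p does not divide disc. Compute Legendre symbol (d/p):
19^((23-1)/2) mod 23 = -1
(d/p) = -1, so p is inert: (p) stays prime with e=1, f=2, g=1.
Therefore p is inert.

inert


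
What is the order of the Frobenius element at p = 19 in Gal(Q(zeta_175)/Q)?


The Frobenius at p in Gal(Q(zeta_n)/Q) = (Z/nZ)* is the class of p, so its order is ord_175(19), the smallest k >= 1 with 19^k = 1 mod 175.
n = 175 = 5^2 * 7, phi(175) = 120; the order divides phi(n).
Divisors of 120: 1, 2, 3, 4, 5, 6, 8, 10, 12, 15, 20, 24, 30, 40, 60, 120
Repeated squaring mod 175: 19^1 = 19, 19^2 = 11, 19^4 = 121, 19^8 = 116, 19^16 = 156, 19^32 = 11, 19^64 = 121
Test divisors in increasing order:
  k=1: 19^1 = 19 mod 175
  k=2: 19^2 = 11 mod 175
  k=3: 19^3 = 11 * 19 = 34 mod 175
  k=4: 19^4 = 121 mod 175
  k=5: 19^5 = 121 * 19 = 24 mod 175
  k=6: 19^6 = 121 * 11 = 106 mod 175
  k=8: 19^8 = 116 mod 175
  k=10: 19^10 = 116 * 11 = 51 mod 175
  k=12: 19^12 = 116 * 121 = 36 mod 175
  k=15: 19^15 = 116 * 121 * 11 * 19 = 174 mod 175
  k=20: 19^20 = 156 * 121 = 151 mod 175
  k=24: 19^24 = 156 * 116 = 71 mod 175
  k=30: 19^30 = 156 * 116 * 121 * 11 = 1 mod 175  <- first divisor giving 1
Order = 30

30


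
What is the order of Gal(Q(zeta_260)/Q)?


|Gal(Q(zeta_260)/Q)| = phi(260)
= 96

96


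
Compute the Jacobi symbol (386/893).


Compute (386/893) via quadratic reciprocity:
  pull out 2: (2/893) = -1  (since 893 mod 8 = 5)
  reciprocity: (193/893) -> +(893/193)
  reduce: (121/193)
  reciprocity: (121/193) -> +(193/121)
  reduce: (72/121)
  pull out 2: (2/121) = +1  (since 121 mod 8 = 1)
  pull out 2: (2/121) = +1  (since 121 mod 8 = 1)
  pull out 2: (2/121) = +1  (since 121 mod 8 = 1)
  reciprocity: (9/121) -> +(121/9)
  reduce: (4/9)
  pull out 2: (2/9) = +1  (since 9 mod 8 = 1)
  pull out 2: (2/9) = +1  (since 9 mod 8 = 1)
  (1/9) = 1
Product of signs = -1

-1


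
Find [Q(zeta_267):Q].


The degree equals Euler's totient phi(267).
267 = 3 * 89
phi(267) = 176

176


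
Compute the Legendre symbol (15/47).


p = 47 is prime, so compute (15/47) with the reciprocity algorithm (Jacobi-symbol steps: pull out 2s via (2/n), flip via reciprocity, reduce):
  reciprocity: (15/47) -> -(47/15)
  reduce: (2/15)
  pull out 2: (2/15) = +1  (since 15 mod 8 = 7)
  (1/15) = 1
Product of signs = -1
(15/47) = -1

-1


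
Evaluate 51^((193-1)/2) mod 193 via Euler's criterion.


p = 193 is prime and the exponent is (p-1)/2 = 96, so by Euler's criterion 51^96 = (51/193) = +1 or -1 mod 193.
Compute by square-and-multiply:
  96 = 64 + 32 (binary 1100000)
  Repeated squaring mod 193: 51^1 = 51, 51^2 = 92, 51^4 = 165, 51^8 = 12, 51^16 = 144, 51^32 = 85, 51^64 = 84
  51^96 = 51^64 * 51^32 = 84 * 85 mod 193
    84 * 85 = 7140 = 192 mod 193
  51^96 = 192 mod 193
Result 192 = p - 1 = -1 mod 193: 51 is a quadratic non-residue mod 193. As a residue in [0, p-1] the value is 192.
51^96 mod 193 = 192

192


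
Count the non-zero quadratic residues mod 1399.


For prime p, the number of non-zero quadratic residues is (p-1)/2.
= (1399-1)/2
= 699

699


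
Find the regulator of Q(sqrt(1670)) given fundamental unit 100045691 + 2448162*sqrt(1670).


epsilon = 100045691 + 2448162*sqrt(1670)
= 2.0009e+08
R = ln(2.0009e+08)
= 19.1143

19.1143


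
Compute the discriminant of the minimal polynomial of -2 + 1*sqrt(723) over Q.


The element -2 + 1*sqrt(723) has minimal polynomial:
x^2 + 4*x - 719
Discriminant = (4)^2 - 4*(-719)
= 16 + 2876
= 2892

2892


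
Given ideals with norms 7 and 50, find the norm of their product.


N(IJ) = N(I) * N(J)
= 7 * 50
= 350

350


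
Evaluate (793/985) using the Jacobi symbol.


Compute (793/985) via quadratic reciprocity:
  reciprocity: (793/985) -> +(985/793)
  reduce: (192/793)
  pull out 2: (2/793) = +1  (since 793 mod 8 = 1)
  pull out 2: (2/793) = +1  (since 793 mod 8 = 1)
  pull out 2: (2/793) = +1  (since 793 mod 8 = 1)
  pull out 2: (2/793) = +1  (since 793 mod 8 = 1)
  pull out 2: (2/793) = +1  (since 793 mod 8 = 1)
  pull out 2: (2/793) = +1  (since 793 mod 8 = 1)
  reciprocity: (3/793) -> +(793/3)
  reduce: (1/3)
  (1/3) = 1
Product of signs = 1

1


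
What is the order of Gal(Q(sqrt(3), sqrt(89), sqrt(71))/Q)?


The 3 square roots of distinct primes are multiplicatively independent over Q,
so [K:Q] = 2^3 and Gal(K/Q) is isomorphic to (Z/2Z)^3.
|Gal| = 2^3 = 8

8


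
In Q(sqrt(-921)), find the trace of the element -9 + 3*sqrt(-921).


Tr(a + b*sqrt(d)) = (a + b*sqrt(d)) + (a - b*sqrt(d)) = 2a
= 2 * (-9)
= -18

-18


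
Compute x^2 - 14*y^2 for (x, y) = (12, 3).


x^2 - d*y^2
= 12^2 - 14*3^2
= 144 - 126
= 18

18


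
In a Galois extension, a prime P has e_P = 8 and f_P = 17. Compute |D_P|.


|D_P| = e * f
= 8 * 17
= 136

136


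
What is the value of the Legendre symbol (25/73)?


p = 73 is prime, so compute (25/73) with the reciprocity algorithm (Jacobi-symbol steps: pull out 2s via (2/n), flip via reciprocity, reduce):
  reciprocity: (25/73) -> +(73/25)
  reduce: (23/25)
  reciprocity: (23/25) -> +(25/23)
  reduce: (2/23)
  pull out 2: (2/23) = +1  (since 23 mod 8 = 7)
  (1/23) = 1
Product of signs = 1
(25/73) = 1

1


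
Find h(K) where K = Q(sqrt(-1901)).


K = Q(sqrt(-1901)). d mod 4 = 3, so D = disc(K) = 4d = -7604
h(K) equals the number of primitive reduced positive-definite forms (a, b, c) = a*x^2 + b*x*y + c*y^2 with b^2 - 4ac = D,
where reduced means |b| <= a <= c, with b >= 0 whenever |b| = a or a = c, and primitive means gcd(a, b, c) = 1.
Reduced forces 3a^2 <= |D| = 7604, so 1 <= a <= 50; b must have the parity of D, and c = (b^2 - D)/(4a) must be an integer >= a.
Enumerate a = 1..50, b in [-a, a]:
  a=1: (1, 0, 1901)  [1]
  a=2: (2, 2, 951)  [1]
  a=3: (3, -2, 634), (3, 2, 634)  [2]
  a=4: none
  a=5: (5, -4, 381), (5, 4, 381)  [2]
  a=6: (6, -2, 317), (6, 2, 317)  [2]
  a=7..8: none
  a=9: (9, -8, 213), (9, 8, 213)  [2]
  a=10: (10, -6, 191), (10, 6, 191)  [2]
  a=11..12: none
  a=13: (13, -12, 149), (13, 12, 149)  [2]
  a=14: none
  a=15: (15, -14, 130), (15, -4, 127), (15, 4, 127), (15, 14, 130)  [4]
  a=16..17: none
  a=18: (18, -10, 107), (18, 10, 107)  [2]
  a=19..22: none
  a=23: (23, -20, 87), (23, 20, 87)  [2]
  a=24: none
  a=25: (25, -14, 78), (25, 14, 78)  [2]
  a=26: (26, -14, 75), (26, 14, 75)  [2]
  a=27: (27, -8, 71), (27, 8, 71)  [2]
  a=28: none
  a=29: (29, -20, 69), (29, 20, 69)  [2]
  a=30: (30, -26, 69), (30, -14, 65), (30, 14, 65), (30, 26, 69)  [4]
  a=31..38: none
  a=39: (39, -38, 58), (39, -14, 50), (39, 14, 50), (39, 38, 58)  [4]
  a=40..44: none
  a=45: (45, -44, 53), (45, -26, 46), (45, 26, 46), (45, 44, 53)  [4]
  a=46..50: none
Total reduced forms: 1 + 1 + 2 + 2 + 2 + 2 + 2 + 2 + 4 + 2 + 2 + 2 + 2 + 2 + 2 + 4 + 4 + 4 = 42
h = 42

42


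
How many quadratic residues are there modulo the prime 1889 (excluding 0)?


For prime p, the number of non-zero quadratic residues is (p-1)/2.
= (1889-1)/2
= 944

944


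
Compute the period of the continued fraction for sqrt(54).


Run the CF algorithm for sqrt(54).
a_0 = floor(sqrt(54)) = 7; set m_0=0, q_0=1.
Recurrence: m' = q*a - m,  q' = (d - m'^2)/q,  a' = floor((a_0 + m')/q').
  step 1: m=7, q=5, a=2
  step 2: m=3, q=9, a=1
  step 3: m=6, q=2, a=6
  step 4: m=6, q=9, a=1
  step 5: m=3, q=5, a=2
  step 6: m=7, q=1, a=14
a_6 = 2*a_0 = 14, so the period closes here.
sqrt(54) = [7; 2, 1, 6, 1, 2, 14]
Period length = 6

6


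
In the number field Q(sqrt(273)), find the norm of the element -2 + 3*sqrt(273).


N(a + b*sqrt(d)) = a^2 - d*b^2
= (-2)^2 - (273)*(3)^2
= 4 - 2457
= -2453

-2453


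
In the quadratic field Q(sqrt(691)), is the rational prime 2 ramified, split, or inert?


K = Q(sqrt(691)). Since d mod 4 = 3, disc(K) = 2764.
Check p | disc: 2764 mod 2 = 0.
p divides disc, so p ramifies: (p) = P^2 with e=2, f=1, g=1.
Therefore p is ramified.

ramified


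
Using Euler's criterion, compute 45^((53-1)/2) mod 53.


p = 53 is prime and the exponent is (p-1)/2 = 26, so by Euler's criterion 45^26 = (45/53) = +1 or -1 mod 53.
Compute by square-and-multiply:
  26 = 16 + 8 + 2 (binary 11010)
  Repeated squaring mod 53: 45^1 = 45, 45^2 = 11, 45^4 = 15, 45^8 = 13, 45^16 = 10
  45^26 = 45^16 * 45^8 * 45^2 = 10 * 13 * 11 mod 53
    10 * 13 = 130 = 24 mod 53
    24 * 11 = 264 = 52 mod 53
  45^26 = 52 mod 53
Result 52 = p - 1 = -1 mod 53: 45 is a quadratic non-residue mod 53. As a residue in [0, p-1] the value is 52.
45^26 mod 53 = 52

52


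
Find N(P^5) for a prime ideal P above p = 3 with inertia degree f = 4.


N(P^a) = p^(a*f)
= 3^(5*4)
= 3^20
= 3486784401

3486784401


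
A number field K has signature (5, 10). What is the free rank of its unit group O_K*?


By Dirichlet's unit theorem:
rank = r1 + r2 - 1
= 5 + 10 - 1
= 14

14


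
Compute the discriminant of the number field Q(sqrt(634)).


For K = Q(sqrt(d)) with d squarefree: disc(K) = d if d = 1 mod 4, and disc(K) = 4d if d = 2 or 3 mod 4.
Here d = 634, and d mod 4 = 2.
d = 2 mod 4, not 1 (O_K = Z[sqrt(d)]), so disc(K) = 4d = 4 * (634) = 2536

2536


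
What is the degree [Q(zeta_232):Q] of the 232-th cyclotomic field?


The degree equals Euler's totient phi(232).
232 = 2^3 * 29
phi(232) = 112

112


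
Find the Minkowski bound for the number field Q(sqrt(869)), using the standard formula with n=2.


d = 869, d mod 4 = 1, so disc(K) = d = 869; |disc(K)| = 869
Real quadratic field, so n = 2, s = r2 = 0, r1 = 2
M = (n!/n^n) * (4/pi)^s * sqrt(|disc(K)|) = (2!/2^2) * (4/pi)^0 * sqrt(869)
= 0.5 * 1.000000 * 29.478806
= 14.7394

14.7394


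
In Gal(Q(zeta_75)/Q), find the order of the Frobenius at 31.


The Frobenius at p in Gal(Q(zeta_n)/Q) = (Z/nZ)* is the class of p, so its order is ord_75(31), the smallest k >= 1 with 31^k = 1 mod 75.
n = 75 = 3 * 5^2, phi(75) = 40; the order divides phi(n).
Divisors of 40: 1, 2, 4, 5, 8, 10, 20, 40
Repeated squaring mod 75: 31^1 = 31, 31^2 = 61, 31^4 = 46, 31^8 = 16, 31^16 = 31, 31^32 = 61
Test divisors in increasing order:
  k=1: 31^1 = 31 mod 75
  k=2: 31^2 = 61 mod 75
  k=4: 31^4 = 46 mod 75
  k=5: 31^5 = 46 * 31 = 1 mod 75  <- first divisor giving 1
Order = 5

5


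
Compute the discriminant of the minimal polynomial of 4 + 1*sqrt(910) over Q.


The element 4 + 1*sqrt(910) has minimal polynomial:
x^2 - 8*x - 894
Discriminant = (-8)^2 - 4*(-894)
= 64 + 3576
= 3640

3640


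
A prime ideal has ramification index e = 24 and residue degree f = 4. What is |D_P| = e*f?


|D_P| = e * f
= 24 * 4
= 96

96


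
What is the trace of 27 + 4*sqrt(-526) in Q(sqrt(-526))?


Tr(a + b*sqrt(d)) = (a + b*sqrt(d)) + (a - b*sqrt(d)) = 2a
= 2 * (27)
= 54

54


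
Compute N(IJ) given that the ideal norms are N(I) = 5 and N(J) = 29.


N(IJ) = N(I) * N(J)
= 5 * 29
= 145

145


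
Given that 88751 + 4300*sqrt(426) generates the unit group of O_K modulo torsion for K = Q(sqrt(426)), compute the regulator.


epsilon = 88751 + 4300*sqrt(426)
= 177502.0000
R = ln(177502.0000)
= 12.0867

12.0867


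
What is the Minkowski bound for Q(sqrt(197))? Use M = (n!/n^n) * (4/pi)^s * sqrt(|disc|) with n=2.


d = 197, d mod 4 = 1, so disc(K) = d = 197; |disc(K)| = 197
Real quadratic field, so n = 2, s = r2 = 0, r1 = 2
M = (n!/n^n) * (4/pi)^s * sqrt(|disc(K)|) = (2!/2^2) * (4/pi)^0 * sqrt(197)
= 0.5 * 1.000000 * 14.035669
= 7.0178

7.0178


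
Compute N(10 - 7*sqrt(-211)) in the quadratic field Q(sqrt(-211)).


N(a + b*sqrt(d)) = a^2 - d*b^2
= (10)^2 - (-211)*(-7)^2
= 100 + 10339
= 10439

10439


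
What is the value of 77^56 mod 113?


p = 113 is prime and the exponent is (p-1)/2 = 56, so by Euler's criterion 77^56 = (77/113) = +1 or -1 mod 113.
Compute by square-and-multiply:
  56 = 32 + 16 + 8 (binary 111000)
  Repeated squaring mod 113: 77^1 = 77, 77^2 = 53, 77^4 = 97, 77^8 = 30, 77^16 = 109, 77^32 = 16
  77^56 = 77^32 * 77^16 * 77^8 = 16 * 109 * 30 mod 113
    16 * 109 = 1744 = 49 mod 113
    49 * 30 = 1470 = 1 mod 113
  77^56 = 1 mod 113
Result 1: 77 is a quadratic residue mod 113.
77^56 mod 113 = 1

1


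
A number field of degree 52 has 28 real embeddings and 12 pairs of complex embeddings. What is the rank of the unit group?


By Dirichlet's unit theorem:
rank = r1 + r2 - 1
= 28 + 12 - 1
= 39

39


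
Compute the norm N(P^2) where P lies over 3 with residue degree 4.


N(P^a) = p^(a*f)
= 3^(2*4)
= 3^8
= 6561

6561


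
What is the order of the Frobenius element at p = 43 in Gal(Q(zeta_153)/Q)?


The Frobenius at p in Gal(Q(zeta_n)/Q) = (Z/nZ)* is the class of p, so its order is ord_153(43), the smallest k >= 1 with 43^k = 1 mod 153.
n = 153 = 3^2 * 17, phi(153) = 96; the order divides phi(n).
Divisors of 96: 1, 2, 3, 4, 6, 8, 12, 16, 24, 32, 48, 96
Repeated squaring mod 153: 43^1 = 43, 43^2 = 13, 43^4 = 16, 43^8 = 103, 43^16 = 52, 43^32 = 103, 43^64 = 52
Test divisors in increasing order:
  k=1: 43^1 = 43 mod 153
  k=2: 43^2 = 13 mod 153
  k=3: 43^3 = 13 * 43 = 100 mod 153
  k=4: 43^4 = 16 mod 153
  k=6: 43^6 = 16 * 13 = 55 mod 153
  k=8: 43^8 = 103 mod 153
  k=12: 43^12 = 103 * 16 = 118 mod 153
  k=16: 43^16 = 52 mod 153
  k=24: 43^24 = 52 * 103 = 1 mod 153  <- first divisor giving 1
Order = 24

24


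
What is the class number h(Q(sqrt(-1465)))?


K = Q(sqrt(-1465)). d mod 4 = 3, so D = disc(K) = 4d = -5860
h(K) equals the number of primitive reduced positive-definite forms (a, b, c) = a*x^2 + b*x*y + c*y^2 with b^2 - 4ac = D,
where reduced means |b| <= a <= c, with b >= 0 whenever |b| = a or a = c, and primitive means gcd(a, b, c) = 1.
Reduced forces 3a^2 <= |D| = 5860, so 1 <= a <= 44; b must have the parity of D, and c = (b^2 - D)/(4a) must be an integer >= a.
Enumerate a = 1..44, b in [-a, a]:
  a=1: (1, 0, 1465)  [1]
  a=2: (2, 2, 733)  [1]
  a=3..4: none
  a=5: (5, 0, 293)  [1]
  a=6..9: none
  a=10: (10, 10, 149)  [1]
  a=11: (11, -6, 134), (11, 6, 134)  [2]
  a=12: none
  a=13: (13, -4, 113), (13, 4, 113)  [2]
  a=14..18: none
  a=19: (19, -12, 79), (19, 12, 79)  [2]
  a=20..21: none
  a=22: (22, -6, 67), (22, 6, 67)  [2]
  a=23..25: none
  a=26: (26, -22, 61), (26, 22, 61)  [2]
  a=27..37: none
  a=38: (38, -26, 43), (38, 26, 43)  [2]
  a=39..44: none
Total reduced forms: 1 + 1 + 1 + 1 + 2 + 2 + 2 + 2 + 2 + 2 = 16
h = 16

16


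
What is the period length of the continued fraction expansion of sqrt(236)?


Run the CF algorithm for sqrt(236).
a_0 = floor(sqrt(236)) = 15; set m_0=0, q_0=1.
Recurrence: m' = q*a - m,  q' = (d - m'^2)/q,  a' = floor((a_0 + m')/q').
  step 1: m=15, q=11, a=2
  step 2: m=7, q=17, a=1
  step 3: m=10, q=8, a=3
  step 4: m=14, q=5, a=5
  step 5: m=11, q=23, a=1
  step 6: m=12, q=4, a=6
  step 7: m=12, q=23, a=1
  step 8: m=11, q=5, a=5
  step 9: m=14, q=8, a=3
  step 10: m=10, q=17, a=1
  step 11: m=7, q=11, a=2
  step 12: m=15, q=1, a=30
a_12 = 2*a_0 = 30, so the period closes here.
sqrt(236) = [15; 2, 1, 3, 5, 1, 6, 1, 5, 3, 1, 2, 30]
Period length = 12

12


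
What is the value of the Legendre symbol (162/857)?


p = 857 is prime, so compute (162/857) with the reciprocity algorithm (Jacobi-symbol steps: pull out 2s via (2/n), flip via reciprocity, reduce):
  pull out 2: (2/857) = +1  (since 857 mod 8 = 1)
  reciprocity: (81/857) -> +(857/81)
  reduce: (47/81)
  reciprocity: (47/81) -> +(81/47)
  reduce: (34/47)
  pull out 2: (2/47) = +1  (since 47 mod 8 = 7)
  reciprocity: (17/47) -> +(47/17)
  reduce: (13/17)
  reciprocity: (13/17) -> +(17/13)
  reduce: (4/13)
  pull out 2: (2/13) = -1  (since 13 mod 8 = 5)
  pull out 2: (2/13) = -1  (since 13 mod 8 = 5)
  (1/13) = 1
Product of signs = 1
(162/857) = 1

1


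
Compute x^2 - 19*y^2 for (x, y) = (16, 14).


x^2 - d*y^2
= 16^2 - 19*14^2
= 256 - 3724
= -3468

-3468


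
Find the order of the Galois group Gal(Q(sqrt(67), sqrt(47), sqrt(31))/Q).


The 3 square roots of distinct primes are multiplicatively independent over Q,
so [K:Q] = 2^3 and Gal(K/Q) is isomorphic to (Z/2Z)^3.
|Gal| = 2^3 = 8

8


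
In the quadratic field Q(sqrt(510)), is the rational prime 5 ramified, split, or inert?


K = Q(sqrt(510)). Since d mod 4 = 2, disc(K) = 2040.
Check p | disc: 2040 mod 5 = 0.
p divides disc, so p ramifies: (p) = P^2 with e=2, f=1, g=1.
Therefore p is ramified.

ramified


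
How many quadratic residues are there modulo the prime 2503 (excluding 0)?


For prime p, the number of non-zero quadratic residues is (p-1)/2.
= (2503-1)/2
= 1251

1251


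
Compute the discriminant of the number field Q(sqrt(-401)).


For K = Q(sqrt(d)) with d squarefree: disc(K) = d if d = 1 mod 4, and disc(K) = 4d if d = 2 or 3 mod 4.
Here d = -401, and d mod 4 = 3.
d = 3 mod 4, not 1 (O_K = Z[sqrt(d)]), so disc(K) = 4d = 4 * (-401) = -1604

-1604


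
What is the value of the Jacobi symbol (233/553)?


Compute (233/553) via quadratic reciprocity:
  reciprocity: (233/553) -> +(553/233)
  reduce: (87/233)
  reciprocity: (87/233) -> +(233/87)
  reduce: (59/87)
  reciprocity: (59/87) -> -(87/59)
  reduce: (28/59)
  pull out 2: (2/59) = -1  (since 59 mod 8 = 3)
  pull out 2: (2/59) = -1  (since 59 mod 8 = 3)
  reciprocity: (7/59) -> -(59/7)
  reduce: (3/7)
  reciprocity: (3/7) -> -(7/3)
  reduce: (1/3)
  (1/3) = 1
Product of signs = -1

-1


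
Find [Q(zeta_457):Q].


The degree equals Euler's totient phi(457).
457 = 457
phi(457) = 456

456


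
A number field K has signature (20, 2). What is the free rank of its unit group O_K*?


By Dirichlet's unit theorem:
rank = r1 + r2 - 1
= 20 + 2 - 1
= 21

21


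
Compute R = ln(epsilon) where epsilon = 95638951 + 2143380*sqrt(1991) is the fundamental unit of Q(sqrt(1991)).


epsilon = 95638951 + 2143380*sqrt(1991)
= 1.9128e+08
R = ln(1.9128e+08)
= 19.0692

19.0692


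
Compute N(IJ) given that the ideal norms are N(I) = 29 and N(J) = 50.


N(IJ) = N(I) * N(J)
= 29 * 50
= 1450

1450


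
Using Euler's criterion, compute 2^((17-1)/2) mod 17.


p = 17 is prime and the exponent is (p-1)/2 = 8, so by Euler's criterion 2^8 = (2/17) = +1 or -1 mod 17.
Compute by square-and-multiply:
  8 = 8 (binary 1000)
  Repeated squaring mod 17: 2^1 = 2, 2^2 = 4, 2^4 = 16, 2^8 = 1
  2^8 = 1 mod 17
Result 1: 2 is a quadratic residue mod 17.
2^8 mod 17 = 1

1


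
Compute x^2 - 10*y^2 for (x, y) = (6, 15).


x^2 - d*y^2
= 6^2 - 10*15^2
= 36 - 2250
= -2214

-2214


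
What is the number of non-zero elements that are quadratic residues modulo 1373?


For prime p, the number of non-zero quadratic residues is (p-1)/2.
= (1373-1)/2
= 686

686


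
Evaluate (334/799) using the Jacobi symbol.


Compute (334/799) via quadratic reciprocity:
  pull out 2: (2/799) = +1  (since 799 mod 8 = 7)
  reciprocity: (167/799) -> -(799/167)
  reduce: (131/167)
  reciprocity: (131/167) -> -(167/131)
  reduce: (36/131)
  pull out 2: (2/131) = -1  (since 131 mod 8 = 3)
  pull out 2: (2/131) = -1  (since 131 mod 8 = 3)
  reciprocity: (9/131) -> +(131/9)
  reduce: (5/9)
  reciprocity: (5/9) -> +(9/5)
  reduce: (4/5)
  pull out 2: (2/5) = -1  (since 5 mod 8 = 5)
  pull out 2: (2/5) = -1  (since 5 mod 8 = 5)
  (1/5) = 1
Product of signs = 1

1


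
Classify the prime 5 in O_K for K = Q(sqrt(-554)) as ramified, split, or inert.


K = Q(sqrt(-554)). Since d mod 4 = 2, disc(K) = -2216.
Check p | disc: -2216 mod 5 = 4.
p does not divide disc. Compute Legendre symbol (d/p):
1^((5-1)/2) mod 5 = 1
(d/p) = 1, so p splits: (p) = P*P' with e=1, f=1, g=2.
Therefore p is split.

split


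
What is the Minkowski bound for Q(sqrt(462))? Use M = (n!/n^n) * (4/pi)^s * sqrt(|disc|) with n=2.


d = 462, d mod 4 = 2, so disc(K) = 4d = 1848; |disc(K)| = 1848
Real quadratic field, so n = 2, s = r2 = 0, r1 = 2
M = (n!/n^n) * (4/pi)^s * sqrt(|disc(K)|) = (2!/2^2) * (4/pi)^0 * sqrt(1848)
= 0.5 * 1.000000 * 42.988371
= 21.4942

21.4942


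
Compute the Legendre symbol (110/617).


p = 617 is prime, so compute (110/617) with the reciprocity algorithm (Jacobi-symbol steps: pull out 2s via (2/n), flip via reciprocity, reduce):
  pull out 2: (2/617) = +1  (since 617 mod 8 = 1)
  reciprocity: (55/617) -> +(617/55)
  reduce: (12/55)
  pull out 2: (2/55) = +1  (since 55 mod 8 = 7)
  pull out 2: (2/55) = +1  (since 55 mod 8 = 7)
  reciprocity: (3/55) -> -(55/3)
  reduce: (1/3)
  (1/3) = 1
Product of signs = -1
(110/617) = -1

-1


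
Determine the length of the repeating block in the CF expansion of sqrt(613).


Run the CF algorithm for sqrt(613).
a_0 = floor(sqrt(613)) = 24; set m_0=0, q_0=1.
Recurrence: m' = q*a - m,  q' = (d - m'^2)/q,  a' = floor((a_0 + m')/q').
  step 1: m=24, q=37, a=1
  step 2: m=13, q=12, a=3
  step 3: m=23, q=7, a=6
  step 4: m=19, q=36, a=1
  step 5: m=17, q=9, a=4
  step 6: m=19, q=28, a=1
  step 7: m=9, q=19, a=1
  step 8: m=10, q=27, a=1
  step 9: m=17, q=12, a=3
  step 10: m=19, q=21, a=2
  step 11: m=23, q=4, a=11
  step 12: m=21, q=43, a=1
  step 13: m=22, q=3, a=15
  step 14: m=23, q=28, a=1
  step 15: m=5, q=21, a=1
  step 16: m=16, q=17, a=2
  step 17: m=18, q=17, a=2
  step 18: m=16, q=21, a=1
  step 19: m=5, q=28, a=1
  step 20: m=23, q=3, a=15
  step 21: m=22, q=43, a=1
  step 22: m=21, q=4, a=11
  step 23: m=23, q=21, a=2
  step 24: m=19, q=12, a=3
  step 25: m=17, q=27, a=1
  step 26: m=10, q=19, a=1
  step 27: m=9, q=28, a=1
  step 28: m=19, q=9, a=4
  step 29: m=17, q=36, a=1
  step 30: m=19, q=7, a=6
  step 31: m=23, q=12, a=3
  step 32: m=13, q=37, a=1
  step 33: m=24, q=1, a=48
a_33 = 2*a_0 = 48, so the period closes here.
sqrt(613) = [24; 1, 3, 6, 1, 4, 1, 1, 1, 3, 2, 11, 1, 15, 1, 1, 2, 2, 1, 1, 15, 1, 11, 2, 3, 1, 1, 1, 4, 1, 6, 3, 1, 48]
Period length = 33

33


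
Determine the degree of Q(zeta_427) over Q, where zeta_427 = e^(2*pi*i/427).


The degree equals Euler's totient phi(427).
427 = 7 * 61
phi(427) = 360

360


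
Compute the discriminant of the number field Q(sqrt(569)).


For K = Q(sqrt(d)) with d squarefree: disc(K) = d if d = 1 mod 4, and disc(K) = 4d if d = 2 or 3 mod 4.
Here d = 569, and d mod 4 = 1.
d = 1 mod 4 (O_K = Z[(1+sqrt(d))/2]), so disc(K) = d = 569

569


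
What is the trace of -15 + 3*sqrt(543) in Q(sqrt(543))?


Tr(a + b*sqrt(d)) = (a + b*sqrt(d)) + (a - b*sqrt(d)) = 2a
= 2 * (-15)
= -30

-30


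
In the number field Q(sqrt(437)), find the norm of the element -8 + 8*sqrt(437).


N(a + b*sqrt(d)) = a^2 - d*b^2
= (-8)^2 - (437)*(8)^2
= 64 - 27968
= -27904

-27904


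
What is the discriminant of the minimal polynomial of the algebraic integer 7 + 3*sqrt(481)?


The element 7 + 3*sqrt(481) has minimal polynomial:
x^2 - 14*x - 4280
Discriminant = (-14)^2 - 4*(-4280)
= 196 + 17120
= 17316

17316


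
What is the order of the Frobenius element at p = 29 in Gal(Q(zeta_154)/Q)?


The Frobenius at p in Gal(Q(zeta_n)/Q) = (Z/nZ)* is the class of p, so its order is ord_154(29), the smallest k >= 1 with 29^k = 1 mod 154.
n = 154 = 2 * 7 * 11, phi(154) = 60; the order divides phi(n).
Divisors of 60: 1, 2, 3, 4, 5, 6, 10, 12, 15, 20, 30, 60
Repeated squaring mod 154: 29^1 = 29, 29^2 = 71, 29^4 = 113, 29^8 = 141, 29^16 = 15, 29^32 = 71
Test divisors in increasing order:
  k=1: 29^1 = 29 mod 154
  k=2: 29^2 = 71 mod 154
  k=3: 29^3 = 71 * 29 = 57 mod 154
  k=4: 29^4 = 113 mod 154
  k=5: 29^5 = 113 * 29 = 43 mod 154
  k=6: 29^6 = 113 * 71 = 15 mod 154
  k=10: 29^10 = 141 * 71 = 1 mod 154  <- first divisor giving 1
Order = 10

10


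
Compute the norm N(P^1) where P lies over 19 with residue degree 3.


N(P^a) = p^(a*f)
= 19^(1*3)
= 19^3
= 6859

6859


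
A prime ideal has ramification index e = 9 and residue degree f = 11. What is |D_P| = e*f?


|D_P| = e * f
= 9 * 11
= 99

99


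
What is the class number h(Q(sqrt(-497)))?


K = Q(sqrt(-497)). d mod 4 = 3, so D = disc(K) = 4d = -1988
h(K) equals the number of primitive reduced positive-definite forms (a, b, c) = a*x^2 + b*x*y + c*y^2 with b^2 - 4ac = D,
where reduced means |b| <= a <= c, with b >= 0 whenever |b| = a or a = c, and primitive means gcd(a, b, c) = 1.
Reduced forces 3a^2 <= |D| = 1988, so 1 <= a <= 25; b must have the parity of D, and c = (b^2 - D)/(4a) must be an integer >= a.
Enumerate a = 1..25, b in [-a, a]:
  a=1: (1, 0, 497)  [1]
  a=2: (2, 2, 249)  [1]
  a=3: (3, -2, 166), (3, 2, 166)  [2]
  a=4..5: none
  a=6: (6, -2, 83), (6, 2, 83)  [2]
  a=7: (7, 0, 71)  [1]
  a=8: none
  a=9: (9, -8, 57), (9, 8, 57)  [2]
  a=10: none
  a=11: (11, -6, 46), (11, 6, 46)  [2]
  a=12: none
  a=13: (13, -12, 41), (13, 12, 41)  [2]
  a=14: (14, 14, 39)  [1]
  a=15..16: none
  a=17: (17, -16, 33), (17, 16, 33)  [2]
  a=18: (18, -10, 29), (18, 10, 29)  [2]
  a=19: (19, -8, 27), (19, 8, 27)  [2]
  a=20: none
  a=21: (21, -14, 26), (21, 14, 26)  [2]
  a=22: (22, -6, 23), (22, 6, 23)  [2]
  a=23..25: none
Total reduced forms: 1 + 1 + 2 + 2 + 1 + 2 + 2 + 2 + 1 + 2 + 2 + 2 + 2 + 2 = 24
h = 24

24


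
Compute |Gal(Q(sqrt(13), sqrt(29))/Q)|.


The 2 square roots of distinct primes are multiplicatively independent over Q,
so [K:Q] = 2^2 and Gal(K/Q) is isomorphic to (Z/2Z)^2.
|Gal| = 2^2 = 4

4


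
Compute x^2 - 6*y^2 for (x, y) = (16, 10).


x^2 - d*y^2
= 16^2 - 6*10^2
= 256 - 600
= -344

-344


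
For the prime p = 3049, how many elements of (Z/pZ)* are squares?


For prime p, the number of non-zero quadratic residues is (p-1)/2.
= (3049-1)/2
= 1524

1524


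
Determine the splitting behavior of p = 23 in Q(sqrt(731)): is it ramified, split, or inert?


K = Q(sqrt(731)). Since d mod 4 = 3, disc(K) = 2924.
Check p | disc: 2924 mod 23 = 3.
p does not divide disc. Compute Legendre symbol (d/p):
18^((23-1)/2) mod 23 = 1
(d/p) = 1, so p splits: (p) = P*P' with e=1, f=1, g=2.
Therefore p is split.

split


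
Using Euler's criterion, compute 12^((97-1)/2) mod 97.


p = 97 is prime and the exponent is (p-1)/2 = 48, so by Euler's criterion 12^48 = (12/97) = +1 or -1 mod 97.
Compute by square-and-multiply:
  48 = 32 + 16 (binary 110000)
  Repeated squaring mod 97: 12^1 = 12, 12^2 = 47, 12^4 = 75, 12^8 = 96, 12^16 = 1, 12^32 = 1
  12^48 = 12^32 * 12^16 = 1 * 1 mod 97
    1 * 1 = 1 = 1 mod 97
  12^48 = 1 mod 97
Result 1: 12 is a quadratic residue mod 97.
12^48 mod 97 = 1

1


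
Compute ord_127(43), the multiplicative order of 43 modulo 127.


We want ord_127(43), the smallest k >= 1 with 43^k = 1 mod 127.
n = 127 = 127, phi(127) = 126; the order divides phi(n).
Divisors of 126: 1, 2, 3, 6, 7, 9, 14, 18, 21, 42, 63, 126
Repeated squaring mod 127: 43^1 = 43, 43^2 = 71, 43^4 = 88, 43^8 = 124, 43^16 = 9, 43^32 = 81, 43^64 = 84
Test divisors in increasing order:
  k=1: 43^1 = 43 mod 127
  k=2: 43^2 = 71 mod 127
  k=3: 43^3 = 71 * 43 = 5 mod 127
  k=6: 43^6 = 88 * 71 = 25 mod 127
  k=7: 43^7 = 88 * 71 * 43 = 59 mod 127
  k=9: 43^9 = 124 * 43 = 125 mod 127
  k=14: 43^14 = 124 * 88 * 71 = 52 mod 127
  k=18: 43^18 = 9 * 71 = 4 mod 127
  k=21: 43^21 = 9 * 88 * 43 = 20 mod 127
  k=42: 43^42 = 81 * 124 * 71 = 19 mod 127
  k=63: 43^63 = 81 * 9 * 124 * 88 * 71 * 43 = 126 mod 127
  k=126: 43^126 = 84 * 81 * 9 * 124 * 88 * 71 = 1 mod 127  <- first divisor giving 1
Order = 126

126


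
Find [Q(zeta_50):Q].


The degree equals Euler's totient phi(50).
50 = 2 * 5^2
phi(50) = 20

20


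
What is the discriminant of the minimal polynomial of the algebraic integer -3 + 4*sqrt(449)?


The element -3 + 4*sqrt(449) has minimal polynomial:
x^2 + 6*x - 7175
Discriminant = (6)^2 - 4*(-7175)
= 36 + 28700
= 28736

28736


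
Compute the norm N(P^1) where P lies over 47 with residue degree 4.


N(P^a) = p^(a*f)
= 47^(1*4)
= 47^4
= 4879681

4879681


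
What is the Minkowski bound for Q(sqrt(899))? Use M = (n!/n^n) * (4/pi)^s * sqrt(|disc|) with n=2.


d = 899, d mod 4 = 3, so disc(K) = 4d = 3596; |disc(K)| = 3596
Real quadratic field, so n = 2, s = r2 = 0, r1 = 2
M = (n!/n^n) * (4/pi)^s * sqrt(|disc(K)|) = (2!/2^2) * (4/pi)^0 * sqrt(3596)
= 0.5 * 1.000000 * 59.966657
= 29.9833

29.9833


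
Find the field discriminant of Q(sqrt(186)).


For K = Q(sqrt(d)) with d squarefree: disc(K) = d if d = 1 mod 4, and disc(K) = 4d if d = 2 or 3 mod 4.
Here d = 186, and d mod 4 = 2.
d = 2 mod 4, not 1 (O_K = Z[sqrt(d)]), so disc(K) = 4d = 4 * (186) = 744

744


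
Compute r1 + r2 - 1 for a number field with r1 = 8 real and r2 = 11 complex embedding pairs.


By Dirichlet's unit theorem:
rank = r1 + r2 - 1
= 8 + 11 - 1
= 18

18


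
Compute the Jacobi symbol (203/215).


Compute (203/215) via quadratic reciprocity:
  reciprocity: (203/215) -> -(215/203)
  reduce: (12/203)
  pull out 2: (2/203) = -1  (since 203 mod 8 = 3)
  pull out 2: (2/203) = -1  (since 203 mod 8 = 3)
  reciprocity: (3/203) -> -(203/3)
  reduce: (2/3)
  pull out 2: (2/3) = -1  (since 3 mod 8 = 3)
  (1/3) = 1
Product of signs = -1

-1


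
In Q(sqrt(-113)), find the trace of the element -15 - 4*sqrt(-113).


Tr(a + b*sqrt(d)) = (a + b*sqrt(d)) + (a - b*sqrt(d)) = 2a
= 2 * (-15)
= -30

-30


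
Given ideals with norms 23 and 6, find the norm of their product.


N(IJ) = N(I) * N(J)
= 23 * 6
= 138

138


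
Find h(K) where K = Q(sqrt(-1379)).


K = Q(sqrt(-1379)). d mod 4 = 1, so D = disc(K) = d = -1379
h(K) equals the number of primitive reduced positive-definite forms (a, b, c) = a*x^2 + b*x*y + c*y^2 with b^2 - 4ac = D,
where reduced means |b| <= a <= c, with b >= 0 whenever |b| = a or a = c, and primitive means gcd(a, b, c) = 1.
Reduced forces 3a^2 <= |D| = 1379, so 1 <= a <= 21; b must have the parity of D, and c = (b^2 - D)/(4a) must be an integer >= a.
Enumerate a = 1..21, b in [-a, a]:
  a=1: (1, 1, 345)  [1]
  a=2: none
  a=3: (3, -1, 115), (3, 1, 115)  [2]
  a=4: none
  a=5: (5, -1, 69), (5, 1, 69)  [2]
  a=6: none
  a=7: (7, 7, 51)  [1]
  a=8: none
  a=9: (9, -5, 39), (9, 5, 39)  [2]
  a=10..12: none
  a=13: (13, -5, 27), (13, 5, 27)  [2]
  a=14: none
  a=15: (15, -11, 25), (15, -1, 23), (15, 1, 23), (15, 11, 25)  [4]
  a=16: none
  a=17: (17, -7, 21), (17, 7, 21)  [2]
  a=18..21: none
Total reduced forms: 1 + 2 + 2 + 1 + 2 + 2 + 4 + 2 = 16
h = 16

16


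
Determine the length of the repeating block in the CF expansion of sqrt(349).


Run the CF algorithm for sqrt(349).
a_0 = floor(sqrt(349)) = 18; set m_0=0, q_0=1.
Recurrence: m' = q*a - m,  q' = (d - m'^2)/q,  a' = floor((a_0 + m')/q').
  step 1: m=18, q=25, a=1
  step 2: m=7, q=12, a=2
  step 3: m=17, q=5, a=7
  step 4: m=18, q=5, a=7
  step 5: m=17, q=12, a=2
  step 6: m=7, q=25, a=1
  step 7: m=18, q=1, a=36
a_7 = 2*a_0 = 36, so the period closes here.
sqrt(349) = [18; 1, 2, 7, 7, 2, 1, 36]
Period length = 7

7


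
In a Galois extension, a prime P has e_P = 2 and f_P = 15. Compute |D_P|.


|D_P| = e * f
= 2 * 15
= 30

30


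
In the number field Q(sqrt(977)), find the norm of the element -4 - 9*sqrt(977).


N(a + b*sqrt(d)) = a^2 - d*b^2
= (-4)^2 - (977)*(-9)^2
= 16 - 79137
= -79121

-79121


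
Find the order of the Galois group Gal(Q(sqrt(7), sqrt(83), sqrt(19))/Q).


The 3 square roots of distinct primes are multiplicatively independent over Q,
so [K:Q] = 2^3 and Gal(K/Q) is isomorphic to (Z/2Z)^3.
|Gal| = 2^3 = 8

8


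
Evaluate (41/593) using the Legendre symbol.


p = 593 is prime, so compute (41/593) with the reciprocity algorithm (Jacobi-symbol steps: pull out 2s via (2/n), flip via reciprocity, reduce):
  reciprocity: (41/593) -> +(593/41)
  reduce: (19/41)
  reciprocity: (19/41) -> +(41/19)
  reduce: (3/19)
  reciprocity: (3/19) -> -(19/3)
  reduce: (1/3)
  (1/3) = 1
Product of signs = -1
(41/593) = -1

-1


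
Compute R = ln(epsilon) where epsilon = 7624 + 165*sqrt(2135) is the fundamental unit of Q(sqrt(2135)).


epsilon = 7624 + 165*sqrt(2135)
= 15247.9999
R = ln(15247.9999)
= 9.6322

9.6322
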